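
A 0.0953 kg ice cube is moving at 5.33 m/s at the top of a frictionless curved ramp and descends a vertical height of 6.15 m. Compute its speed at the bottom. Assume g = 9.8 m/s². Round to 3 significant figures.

v = 12.2 m/s

Mechanical energy is conserved (no friction): ½mv₀² + mgh = ½mv²
v² = v₀² + 2gh = (5.33)² + 2(9.8)(6.15) = 148.95
v = √148.95 = 12.20 m/s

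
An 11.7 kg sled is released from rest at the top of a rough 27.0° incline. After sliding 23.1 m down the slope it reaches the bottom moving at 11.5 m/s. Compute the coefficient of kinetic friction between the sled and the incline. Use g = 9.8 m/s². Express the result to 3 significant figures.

μ_k = 0.182

The energy dissipated by friction is the PE lost minus the KE gained:
mgL sinθ = 1202.5 J; ½mv² = 773.66 J
W_f = 1202.5 − 773.66 = 428.8 J
μ_k = W_f/(mg cosθ · L) = 428.8/(102.2 × 23.1) = 0.1817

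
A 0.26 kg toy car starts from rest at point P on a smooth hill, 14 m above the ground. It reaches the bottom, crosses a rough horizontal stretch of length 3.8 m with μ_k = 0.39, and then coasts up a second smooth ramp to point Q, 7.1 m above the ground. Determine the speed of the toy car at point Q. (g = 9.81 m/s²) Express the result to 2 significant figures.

Energy at P: mgh₁ = (0.26)(9.81)(14) = 35.708 J
Friction loss: W_f = μ_k mg d = 3.780 J
At Q: ½mv² + mgh₂ = mgh₁ − W_f
½mv² = 35.708 − 3.780 − 18.109 = 13.819 J
v = √(2 × 13.819/0.26) = 10.31 m/s

v = 10 m/s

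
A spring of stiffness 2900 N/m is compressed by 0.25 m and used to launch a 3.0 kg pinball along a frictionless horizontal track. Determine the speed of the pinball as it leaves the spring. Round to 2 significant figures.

The pinball leaves the spring when the spring is at natural length, so ½kx² = ½mv²
v = x√(k/m) = 0.25 × √(2900/3.0) = 7.773 m/s

v = 7.8 m/s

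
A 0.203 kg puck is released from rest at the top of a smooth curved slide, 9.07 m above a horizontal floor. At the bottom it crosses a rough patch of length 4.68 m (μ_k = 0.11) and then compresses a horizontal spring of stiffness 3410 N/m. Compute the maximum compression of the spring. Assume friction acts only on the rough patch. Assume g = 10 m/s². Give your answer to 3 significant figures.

Initial energy: E₁ = mgh = (0.203)(10)(9.07) = 18.412 J
Friction removes W_f = μ_k mg d = (0.11)(0.203)(10)(4.68) = 1.045 J
Energy reaching the spring: E = 18.412 − 1.045 = 17.367 J
At max compression ½kx² = E ⇒ x = √(2E/k) = √(2 × 17.367/3410) = 0.1009 m

x = 0.101 m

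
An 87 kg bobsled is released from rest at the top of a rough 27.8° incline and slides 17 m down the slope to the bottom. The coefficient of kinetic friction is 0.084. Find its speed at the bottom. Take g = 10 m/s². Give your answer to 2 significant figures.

Energy: mgh = ½mv² + W_f, with h = L sinθ and W_f = μ_k (mg cosθ) L
mgh = mgL sinθ = (87)(10)(17)sin27.8° = 6897.9 J
W_f = μ_k mg cosθ · L = (0.084)(87)(10)cos27.8°·17 = 1099 J
½mv² = 6897.9 − 1099 = 5798.9 J
v = √(2 × 5798.9/87) = 11.55 m/s

v = 12 m/s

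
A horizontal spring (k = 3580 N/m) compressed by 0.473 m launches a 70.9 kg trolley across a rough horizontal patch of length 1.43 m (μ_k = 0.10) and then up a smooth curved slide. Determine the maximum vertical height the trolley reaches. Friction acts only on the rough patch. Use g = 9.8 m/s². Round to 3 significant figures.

h = 0.433 m

Spring energy: E₀ = ½kx² = ½(3580)(0.473)² = 400.47 J
Friction: W_f = μ_k mg d = (0.10)(70.9)(9.8)(1.43) = 99.36 J
Energy at base of ramp: E = 400.47 − 99.36 = 301.12 J
At max height all remaining energy is PE: mgh = E ⇒ h = E/(mg) = 301.12/(70.9 × 9.8) = 0.4334 m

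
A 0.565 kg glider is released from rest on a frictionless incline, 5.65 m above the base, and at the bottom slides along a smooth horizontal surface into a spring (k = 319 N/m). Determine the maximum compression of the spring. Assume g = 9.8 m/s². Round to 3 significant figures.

At max compression the glider is momentarily at rest: mgh = ½kx²
x = √(2mgh/k) = √(2 × 0.565 × 9.8 × 5.65 / 319) = 0.4429 m

x = 0.443 m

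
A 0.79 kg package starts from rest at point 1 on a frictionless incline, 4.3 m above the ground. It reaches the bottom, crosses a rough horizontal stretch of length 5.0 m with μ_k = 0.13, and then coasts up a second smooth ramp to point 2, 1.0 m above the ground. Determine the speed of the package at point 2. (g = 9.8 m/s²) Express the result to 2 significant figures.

v = 7.2 m/s

Energy at 1: mgh₁ = (0.79)(9.8)(4.3) = 33.291 J
Friction loss: W_f = μ_k mg d = 5.032 J
At 2: ½mv² + mgh₂ = mgh₁ − W_f
½mv² = 33.291 − 5.032 − 7.7420 = 20.516 J
v = √(2 × 20.516/0.79) = 7.207 m/s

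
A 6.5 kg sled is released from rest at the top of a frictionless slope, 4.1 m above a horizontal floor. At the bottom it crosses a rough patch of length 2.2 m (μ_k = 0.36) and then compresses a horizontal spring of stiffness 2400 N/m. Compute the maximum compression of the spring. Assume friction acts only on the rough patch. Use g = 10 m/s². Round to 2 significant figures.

Initial energy: E₁ = mgh = (6.5)(10)(4.1) = 266.50 J
Friction removes W_f = μ_k mg d = (0.36)(6.5)(10)(2.2) = 51.48 J
Energy reaching the spring: E = 266.50 − 51.48 = 215.02 J
At max compression ½kx² = E ⇒ x = √(2E/k) = √(2 × 215.02/2400) = 0.4233 m

x = 0.42 m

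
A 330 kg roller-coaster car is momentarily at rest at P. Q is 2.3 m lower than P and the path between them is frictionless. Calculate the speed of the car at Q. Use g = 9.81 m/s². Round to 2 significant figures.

v = 6.7 m/s

Energy conservation between the two points: mgh = ½mv²
v = √(2gh) = √(2 × 9.81 × 2.3) = √45.126 = 6.718 m/s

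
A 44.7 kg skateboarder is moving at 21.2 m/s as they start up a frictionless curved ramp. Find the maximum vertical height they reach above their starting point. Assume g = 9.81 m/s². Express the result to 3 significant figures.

By energy conservation, ½mv² = mgh
h = v²/(2g) = 21.2²/(2 × 9.81) = 22.91 m

h = 22.9 m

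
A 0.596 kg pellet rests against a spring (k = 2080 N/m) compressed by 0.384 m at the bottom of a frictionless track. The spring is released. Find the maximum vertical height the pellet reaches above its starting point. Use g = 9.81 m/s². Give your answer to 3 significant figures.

h = 26.2 m

At maximum height the pellet is at rest, so ½kx² = mgh
h = kx²/(2mg) = (2080)(0.384)²/(2 × 0.596 × 9.81) = 26.23 m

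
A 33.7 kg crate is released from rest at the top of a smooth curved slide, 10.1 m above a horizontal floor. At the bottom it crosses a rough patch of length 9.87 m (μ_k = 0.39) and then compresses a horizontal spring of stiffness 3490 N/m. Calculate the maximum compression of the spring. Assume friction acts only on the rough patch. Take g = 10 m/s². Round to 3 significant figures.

Initial energy: E₁ = mgh = (33.7)(10)(10.1) = 3403.7 J
Friction removes W_f = μ_k mg d = (0.39)(33.7)(10)(9.87) = 1297 J
Energy reaching the spring: E = 3403.7 − 1297 = 2106.5 J
At max compression ½kx² = E ⇒ x = √(2E/k) = √(2 × 2106.5/3490) = 1.099 m

x = 1.10 m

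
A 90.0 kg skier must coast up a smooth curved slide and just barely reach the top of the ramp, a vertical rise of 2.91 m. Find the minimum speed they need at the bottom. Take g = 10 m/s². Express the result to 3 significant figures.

v = 7.63 m/s

At the top they are momentarily at rest, so all KE converts to PE: ½mv² = mgh
v = √(2gh) = √(2 × 10 × 2.91) = 7.629 m/s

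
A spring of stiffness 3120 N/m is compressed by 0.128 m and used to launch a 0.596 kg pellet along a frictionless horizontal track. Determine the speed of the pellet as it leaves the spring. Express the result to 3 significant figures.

Spring PE converts entirely to kinetic energy: ½kx² = ½mv²
v = x√(k/m) = 0.128 × √(3120/0.596) = 9.261 m/s

v = 9.26 m/s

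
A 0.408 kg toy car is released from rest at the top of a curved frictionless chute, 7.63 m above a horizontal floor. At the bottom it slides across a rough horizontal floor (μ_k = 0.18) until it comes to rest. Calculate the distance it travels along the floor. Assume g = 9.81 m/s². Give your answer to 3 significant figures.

d = 42.4 m

Applying the work–energy principle:
At rest all PE has been dissipated by friction: mgh = μ_k m g d
d = h/μ_k = 7.63/0.18 = 42.39 m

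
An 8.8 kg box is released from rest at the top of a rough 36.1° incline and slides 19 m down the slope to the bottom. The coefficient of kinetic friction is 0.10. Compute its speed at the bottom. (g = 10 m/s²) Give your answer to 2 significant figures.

v = 14 m/s

Work–energy: mg(L sinθ) − μ_k(mg cosθ)L = ½mv²
mgh = mgL sinθ = (8.8)(10)(19)sin36.1° = 985.14 J
W_f = μ_k mg cosθ · L = (0.10)(8.8)(10)cos36.1°·19 = 135.1 J
½mv² = 985.14 − 135.1 = 850.04 J
v = √(2 × 850.04/8.8) = 13.90 m/s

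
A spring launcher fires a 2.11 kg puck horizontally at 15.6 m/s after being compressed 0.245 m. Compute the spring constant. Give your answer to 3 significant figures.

½kx² = ½mv²
k = mv²/x² = (2.11)(15.6)²/(0.245)² = 8555 N/m

k = 8550 N/m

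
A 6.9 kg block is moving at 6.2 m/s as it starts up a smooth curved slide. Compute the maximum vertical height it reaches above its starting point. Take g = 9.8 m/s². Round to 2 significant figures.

By energy conservation, ½mv² = mgh
h = v²/(2g) = 6.2²/(2 × 9.8) = 1.961 m

h = 2.0 m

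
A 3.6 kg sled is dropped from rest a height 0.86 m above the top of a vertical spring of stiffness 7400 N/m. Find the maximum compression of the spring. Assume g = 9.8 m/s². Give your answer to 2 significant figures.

Let x be the compression. The total drop is H + x, and the sled is instantaneously at rest at max compression, so energy conservation gives:
mg(H + x) = ½kx²
½(7400)x² − (3.6)(9.8)x − (3.6)(9.8)(0.86) = 0
3700x² − 35.28x − 30.34 = 0
x = [35.28 + √(1245 + 449044)]/(2 × 3700) = 0.09545 m

x = 0.095 m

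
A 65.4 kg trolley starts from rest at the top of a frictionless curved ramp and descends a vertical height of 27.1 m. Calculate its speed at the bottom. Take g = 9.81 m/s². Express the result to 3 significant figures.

Mechanical energy is conserved (no friction): mgh = ½mv²
v = √(2gh) = √(2 × 9.81 × 27.1) = √531.70 = 23.06 m/s

v = 23.1 m/s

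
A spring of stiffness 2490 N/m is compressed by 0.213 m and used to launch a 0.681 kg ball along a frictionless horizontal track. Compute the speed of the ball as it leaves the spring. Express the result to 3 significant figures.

v = 12.9 m/s

Conservation of energy: ½kx² = ½mv²
v = x√(k/m) = 0.213 × √(2490/0.681) = 12.88 m/s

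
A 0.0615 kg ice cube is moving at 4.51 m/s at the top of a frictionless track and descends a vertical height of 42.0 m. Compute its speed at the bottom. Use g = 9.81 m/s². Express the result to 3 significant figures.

v = 29.1 m/s

By conservation of mechanical energy, ½mv₀² + mgh = ½mv²
v² = v₀² + 2gh = (4.51)² + 2(9.81)(42.0) = 844.38
v = √844.38 = 29.06 m/s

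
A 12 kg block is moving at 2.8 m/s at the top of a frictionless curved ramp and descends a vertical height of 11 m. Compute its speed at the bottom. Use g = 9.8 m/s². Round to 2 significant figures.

v = 15 m/s

Equating total energy at the two states: ½mv₀² + mgh = ½mv²
v² = v₀² + 2gh = (2.8)² + 2(9.8)(11) = 223.44
v = √223.44 = 14.95 m/s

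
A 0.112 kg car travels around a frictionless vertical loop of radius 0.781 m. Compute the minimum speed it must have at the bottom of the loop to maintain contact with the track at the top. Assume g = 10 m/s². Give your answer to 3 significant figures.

At the top: mg = mv_top²/r ⇒ v_top² = gr = 7.810 m²/s²
Energy from bottom to top (height 2r): ½mv_bot² = ½mv_top² + mg(2r)
v_bot² = gr + 4gr = 5gr = 39.05
v_bot = √(5gr) = 6.249 m/s

v = 6.25 m/s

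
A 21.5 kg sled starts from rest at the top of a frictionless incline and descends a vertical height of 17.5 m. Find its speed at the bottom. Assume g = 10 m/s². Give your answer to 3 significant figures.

Equating total energy at the two states: mgh = ½mv²
v = √(2gh) = √(2 × 10 × 17.5) = √350.00 = 18.71 m/s

v = 18.7 m/s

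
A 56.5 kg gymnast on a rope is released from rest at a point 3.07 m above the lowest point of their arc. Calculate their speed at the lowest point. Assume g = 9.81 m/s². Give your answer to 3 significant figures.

v = 7.76 m/s

Energy conservation between the two points: mgh = ½mv²
The mass cancels from both sides.
v = √(2gh) = √(2 × 9.81 × 3.07) = √60.233 = 7.761 m/s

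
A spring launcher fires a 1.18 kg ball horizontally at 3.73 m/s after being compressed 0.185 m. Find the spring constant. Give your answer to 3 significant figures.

Energy stored in the spring equals the launch KE: ½kx² = ½mv²
k = mv²/x² = (1.18)(3.73)²/(0.185)² = 479.7 N/m

k = 480 N/m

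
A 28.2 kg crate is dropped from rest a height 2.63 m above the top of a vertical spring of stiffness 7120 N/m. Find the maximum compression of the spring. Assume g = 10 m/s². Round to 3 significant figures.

Measuring PE from the top of the relaxed spring, at max compression the crate has dropped H + x with zero KE, so:
mg(H + x) = ½kx²
½(7120)x² − (28.2)(10)x − (28.2)(10)(2.63) = 0
3560x² − 282.0x − 741.7 = 0
x = [282.0 + √(79524 + 1.0561e+07)]/(2 × 3560) = 0.4978 m

x = 0.498 m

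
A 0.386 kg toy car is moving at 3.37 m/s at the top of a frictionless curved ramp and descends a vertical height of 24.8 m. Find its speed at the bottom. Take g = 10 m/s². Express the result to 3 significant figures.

v = 22.5 m/s

Energy conservation between the two points: ½mv₀² + mgh = ½mv²
v² = v₀² + 2gh = (3.37)² + 2(10)(24.8) = 507.36
v = √507.36 = 22.52 m/s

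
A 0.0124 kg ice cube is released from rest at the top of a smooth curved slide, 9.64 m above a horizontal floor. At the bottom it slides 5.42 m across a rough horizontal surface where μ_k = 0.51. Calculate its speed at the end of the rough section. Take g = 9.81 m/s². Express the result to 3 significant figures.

Applying the work–energy principle:
mgh = ½mv² + μ_k m g d
W_f = μ_k mg d = (0.51)(0.0124)(9.81)(5.42) = 0.3362 J
½mv² = mgh − W_f = 1.1726 − 0.3362 = 0.83640 J
v = √(2 × 0.83640/0.0124) = 11.61 m/s

v = 11.6 m/s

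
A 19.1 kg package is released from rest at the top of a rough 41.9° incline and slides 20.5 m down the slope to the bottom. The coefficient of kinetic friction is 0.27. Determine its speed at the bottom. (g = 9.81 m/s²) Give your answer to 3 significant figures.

v = 13.7 m/s

Work–energy: mg(L sinθ) − μ_k(mg cosθ)L = ½mv²
mgh = mgL sinθ = (19.1)(9.81)(20.5)sin41.9° = 2565.2 J
W_f = μ_k mg cosθ · L = (0.27)(19.1)(9.81)cos41.9°·20.5 = 771.9 J
½mv² = 2565.2 − 771.9 = 1793.3 J
v = √(2 × 1793.3/19.1) = 13.70 m/s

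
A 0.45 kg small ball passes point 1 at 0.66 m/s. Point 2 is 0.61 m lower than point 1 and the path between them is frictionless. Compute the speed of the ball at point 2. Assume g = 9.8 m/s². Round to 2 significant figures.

Energy conservation between the two points: ½mv₀² + mgh = ½mv²
The mass cancels from both sides.
v² = v₀² + 2gh = (0.66)² + 2(9.8)(0.61) = 12.392
v = √12.392 = 3.520 m/s

v = 3.5 m/s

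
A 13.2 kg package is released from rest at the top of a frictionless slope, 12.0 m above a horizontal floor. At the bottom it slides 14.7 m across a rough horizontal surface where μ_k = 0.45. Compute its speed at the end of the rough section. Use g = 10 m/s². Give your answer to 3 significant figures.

Energy bookkeeping (friction removes W_f = μ_k N d):
mgh = ½mv² + μ_k m g d
W_f = μ_k mg d = (0.45)(13.2)(10)(14.7) = 873.2 J
½mv² = mgh − W_f = 1584.0 − 873.2 = 710.82 J
v = √(2 × 710.82/13.2) = 10.38 m/s

v = 10.4 m/s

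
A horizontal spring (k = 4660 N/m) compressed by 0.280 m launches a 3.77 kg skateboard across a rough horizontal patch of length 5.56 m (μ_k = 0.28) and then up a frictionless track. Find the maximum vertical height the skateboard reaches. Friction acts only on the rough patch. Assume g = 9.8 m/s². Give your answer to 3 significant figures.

Spring energy: E₀ = ½kx² = ½(4660)(0.280)² = 182.67 J
Friction: W_f = μ_k mg d = (0.28)(3.77)(9.8)(5.56) = 57.52 J
Energy at base of ramp: E = 182.67 − 57.52 = 125.15 J
At max height all remaining energy is PE: mgh = E ⇒ h = E/(mg) = 125.15/(3.77 × 9.8) = 3.387 m

h = 3.39 m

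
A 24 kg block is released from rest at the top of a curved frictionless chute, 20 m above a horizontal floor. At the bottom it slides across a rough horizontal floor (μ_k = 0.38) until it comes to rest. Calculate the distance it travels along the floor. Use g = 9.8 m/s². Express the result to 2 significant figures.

Energy at the top = energy at the end + work done against friction:
At rest all PE has been dissipated by friction: mgh = μ_k m g d
d = h/μ_k = 20/0.38 = 52.63 m

d = 53 m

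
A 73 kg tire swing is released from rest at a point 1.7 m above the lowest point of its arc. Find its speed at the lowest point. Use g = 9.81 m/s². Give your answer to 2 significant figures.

v = 5.8 m/s

By conservation of mechanical energy, mgh = ½mv²
The mass cancels from both sides.
v = √(2gh) = √(2 × 9.81 × 1.7) = √33.354 = 5.775 m/s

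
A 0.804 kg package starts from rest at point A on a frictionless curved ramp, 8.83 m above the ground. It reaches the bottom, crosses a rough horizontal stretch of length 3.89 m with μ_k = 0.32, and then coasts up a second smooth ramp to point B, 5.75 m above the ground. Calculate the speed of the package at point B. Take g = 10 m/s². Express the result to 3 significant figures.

Energy at A: mgh₁ = (0.804)(10)(8.83) = 70.993 J
Friction loss: W_f = μ_k mg d = 10.01 J
At B: ½mv² + mgh₂ = mgh₁ − W_f
½mv² = 70.993 − 10.01 − 46.230 = 14.755 J
v = √(2 × 14.755/0.804) = 6.058 m/s

v = 6.06 m/s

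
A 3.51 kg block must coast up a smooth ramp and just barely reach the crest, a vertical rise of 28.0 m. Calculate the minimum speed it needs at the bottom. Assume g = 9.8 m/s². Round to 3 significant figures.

v = 23.4 m/s

At the top it is momentarily at rest, so all KE converts to PE: ½mv² = mgh
v = √(2gh) = √(2 × 9.8 × 28.0) = 23.43 m/s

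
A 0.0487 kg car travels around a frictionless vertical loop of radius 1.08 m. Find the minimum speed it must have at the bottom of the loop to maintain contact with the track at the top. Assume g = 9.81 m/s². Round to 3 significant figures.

At the top: mg = mv_top²/r ⇒ v_top² = gr = 10.59 m²/s²
Energy from bottom to top (height 2r): ½mv_bot² = ½mv_top² + mg(2r)
v_bot² = gr + 4gr = 5gr = 52.97
v_bot = √(5gr) = 7.278 m/s

v = 7.28 m/s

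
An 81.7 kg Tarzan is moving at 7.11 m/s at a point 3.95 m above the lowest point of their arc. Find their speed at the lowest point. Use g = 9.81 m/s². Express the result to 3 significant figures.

Equating total energy at the two states: ½mv₀² + mgh = ½mv²
v² = v₀² + 2gh = (7.11)² + 2(9.81)(3.95) = 128.05
v = √128.05 = 11.32 m/s

v = 11.3 m/s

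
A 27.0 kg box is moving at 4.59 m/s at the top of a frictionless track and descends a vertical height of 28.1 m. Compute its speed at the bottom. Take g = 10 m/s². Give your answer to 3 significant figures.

v = 24.1 m/s

Mechanical energy is conserved (no friction): ½mv₀² + mgh = ½mv²
v² = v₀² + 2gh = (4.59)² + 2(10)(28.1) = 583.07
v = √583.07 = 24.15 m/s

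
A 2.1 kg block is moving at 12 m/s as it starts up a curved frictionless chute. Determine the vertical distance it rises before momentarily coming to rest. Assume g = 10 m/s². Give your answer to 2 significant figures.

h = 7.2 m

By energy conservation, ½mv² = mgh
h = v²/(2g) = 12²/(2 × 10) = 7.200 m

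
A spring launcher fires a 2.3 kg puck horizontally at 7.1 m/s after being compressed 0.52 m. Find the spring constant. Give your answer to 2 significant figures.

Spring PE at full compression equals KE at release: ½kx² = ½mv²
k = mv²/x² = (2.3)(7.1)²/(0.52)² = 428.8 N/m

k = 430 N/m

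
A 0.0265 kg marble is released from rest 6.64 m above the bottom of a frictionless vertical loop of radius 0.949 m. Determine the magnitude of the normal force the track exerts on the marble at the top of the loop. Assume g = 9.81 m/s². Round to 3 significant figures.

N = 2.34 N

Energy from release to top (height 2r): mgh = ½mv_top² + mg(2r)
v_top² = 2g(h − 2r) = 2(9.81)(6.64 − 1.898) = 93.038 m²/s²
At the top, both N and weight point toward the centre: N + mg = mv_top²/r
N = m(v_top²/r − g) = 0.0265(93.038/0.949 − 9.81) = 2.338 N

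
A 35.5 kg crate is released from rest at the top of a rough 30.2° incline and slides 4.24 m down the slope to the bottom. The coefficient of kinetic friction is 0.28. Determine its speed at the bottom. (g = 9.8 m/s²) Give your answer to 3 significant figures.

v = 4.66 m/s

Work–energy: mg(L sinθ) − μ_k(mg cosθ)L = ½mv²
mgh = mgL sinθ = (35.5)(9.8)(4.24)sin30.2° = 742.00 J
W_f = μ_k mg cosθ · L = (0.28)(35.5)(9.8)cos30.2°·4.24 = 357.0 J
½mv² = 742.00 − 357.0 = 385.03 J
v = √(2 × 385.03/35.5) = 4.657 m/s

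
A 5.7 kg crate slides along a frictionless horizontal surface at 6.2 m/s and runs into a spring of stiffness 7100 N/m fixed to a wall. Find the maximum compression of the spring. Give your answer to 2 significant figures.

x = 0.18 m

All KE is stored as spring PE at maximum compression: ½mv² = ½kx²
x = v√(m/k) = 6.2 × √(5.7/7100) = 0.1757 m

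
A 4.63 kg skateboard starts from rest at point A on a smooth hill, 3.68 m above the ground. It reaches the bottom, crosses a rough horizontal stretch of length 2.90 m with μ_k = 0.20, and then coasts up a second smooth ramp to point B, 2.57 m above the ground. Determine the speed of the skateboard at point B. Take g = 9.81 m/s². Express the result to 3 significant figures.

v = 3.22 m/s

Energy at A: mgh₁ = (4.63)(9.81)(3.68) = 167.15 J
Friction loss: W_f = μ_k mg d = 26.34 J
At B: ½mv² + mgh₂ = mgh₁ − W_f
½mv² = 167.15 − 26.34 − 116.73 = 24.073 J
v = √(2 × 24.073/4.63) = 3.225 m/s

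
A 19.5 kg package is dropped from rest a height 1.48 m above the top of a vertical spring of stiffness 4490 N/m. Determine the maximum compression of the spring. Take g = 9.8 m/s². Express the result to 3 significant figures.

x = 0.400 m

Take the reference level at the top of the uncompressed spring. At max compression the package has fallen H + x and is momentarily at rest:
mg(H + x) = ½kx²
½(4490)x² − (19.5)(9.8)x − (19.5)(9.8)(1.48) = 0
2245x² − 191.1x − 282.8 = 0
x = [191.1 + √(36519 + 2.5398e+06)]/(2 × 2245) = 0.4000 m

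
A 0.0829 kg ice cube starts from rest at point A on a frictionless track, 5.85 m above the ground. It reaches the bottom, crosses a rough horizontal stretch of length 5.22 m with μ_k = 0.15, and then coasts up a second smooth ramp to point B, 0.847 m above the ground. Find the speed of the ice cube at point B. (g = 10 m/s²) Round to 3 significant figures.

v = 9.19 m/s

Energy at A: mgh₁ = (0.0829)(10)(5.85) = 4.8496 J
Friction loss: W_f = μ_k mg d = 0.6491 J
At B: ½mv² + mgh₂ = mgh₁ − W_f
½mv² = 4.8496 − 0.6491 − 0.70216 = 3.4984 J
v = √(2 × 3.4984/0.0829) = 9.187 m/s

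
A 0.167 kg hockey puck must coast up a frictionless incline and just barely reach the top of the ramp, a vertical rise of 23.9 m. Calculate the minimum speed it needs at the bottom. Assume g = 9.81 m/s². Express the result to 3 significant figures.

v = 21.7 m/s

At the top it is momentarily at rest, so all KE converts to PE: ½mv² = mgh
v = √(2gh) = √(2 × 9.81 × 23.9) = 21.65 m/s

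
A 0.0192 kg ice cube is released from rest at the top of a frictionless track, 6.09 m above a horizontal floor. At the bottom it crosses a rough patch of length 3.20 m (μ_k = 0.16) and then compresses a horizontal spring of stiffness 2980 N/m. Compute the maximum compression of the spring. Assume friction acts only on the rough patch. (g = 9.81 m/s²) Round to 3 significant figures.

x = 0.0266 m

Initial energy: E₁ = mgh = (0.0192)(9.81)(6.09) = 1.1471 J
Friction removes W_f = μ_k mg d = (0.16)(0.0192)(9.81)(3.20) = 0.09644 J
Energy reaching the spring: E = 1.1471 − 0.09644 = 1.0506 J
At max compression ½kx² = E ⇒ x = √(2E/k) = √(2 × 1.0506/2980) = 0.02655 m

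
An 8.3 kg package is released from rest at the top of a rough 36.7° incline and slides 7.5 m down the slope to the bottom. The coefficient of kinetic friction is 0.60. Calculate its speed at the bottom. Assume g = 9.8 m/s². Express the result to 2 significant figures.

Taking the bottom as reference, mgh = ½mv² + μ_k N L with h = L sinθ, N = mg cosθ:
mgh = mgL sinθ = (8.3)(9.8)(7.5)sin36.7° = 364.58 J
W_f = μ_k mg cosθ · L = (0.60)(8.3)(9.8)cos36.7°·7.5 = 293.5 J
½mv² = 364.58 − 293.5 = 71.107 J
v = √(2 × 71.107/8.3) = 4.139 m/s

v = 4.1 m/s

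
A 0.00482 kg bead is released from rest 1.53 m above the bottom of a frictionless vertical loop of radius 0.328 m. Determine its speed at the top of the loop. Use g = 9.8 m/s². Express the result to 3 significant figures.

Energy conservation: mgh = ½mv_top² + mg(2r)
v_top² = 2g(h − 2r) = 2(9.8)(1.53 − 0.6560) = 17.13
v_top = 4.139 m/s

v = 4.14 m/s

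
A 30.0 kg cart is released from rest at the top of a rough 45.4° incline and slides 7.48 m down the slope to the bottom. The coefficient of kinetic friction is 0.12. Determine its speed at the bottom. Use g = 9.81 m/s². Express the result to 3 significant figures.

v = 9.60 m/s

Work–energy: mg(L sinθ) − μ_k(mg cosθ)L = ½mv²
mgh = mgL sinθ = (30.0)(9.81)(7.48)sin45.4° = 1567.4 J
W_f = μ_k mg cosθ · L = (0.12)(30.0)(9.81)cos45.4°·7.48 = 185.5 J
½mv² = 1567.4 − 185.5 = 1381.9 J
v = √(2 × 1381.9/30.0) = 9.598 m/s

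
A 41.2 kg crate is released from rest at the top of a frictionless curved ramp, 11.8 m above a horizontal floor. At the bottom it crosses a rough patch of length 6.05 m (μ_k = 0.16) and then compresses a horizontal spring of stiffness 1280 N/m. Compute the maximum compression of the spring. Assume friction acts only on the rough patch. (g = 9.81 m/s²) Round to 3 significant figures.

Initial energy: E₁ = mgh = (41.2)(9.81)(11.8) = 4769.2 J
Friction removes W_f = μ_k mg d = (0.16)(41.2)(9.81)(6.05) = 391.2 J
Energy reaching the spring: E = 4769.2 − 391.2 = 4378.0 J
At max compression ½kx² = E ⇒ x = √(2E/k) = √(2 × 4378.0/1280) = 2.615 m

x = 2.62 m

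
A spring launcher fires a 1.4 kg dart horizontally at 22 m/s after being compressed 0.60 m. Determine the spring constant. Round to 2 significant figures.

k = 1900 N/m

Energy stored in the spring equals the launch KE: ½kx² = ½mv²
k = mv²/x² = (1.4)(22)²/(0.60)² = 1882 N/m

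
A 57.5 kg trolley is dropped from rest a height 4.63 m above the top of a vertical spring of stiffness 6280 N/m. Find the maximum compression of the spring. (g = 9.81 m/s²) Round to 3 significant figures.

Measuring PE from the top of the relaxed spring, at max compression the trolley has dropped H + x with zero KE, so:
mg(H + x) = ½kx²
½(6280)x² − (57.5)(9.81)x − (57.5)(9.81)(4.63) = 0
3140x² − 564.1x − 2612 = 0
x = [564.1 + √(318181 + 3.2803e+07)]/(2 × 3140) = 1.006 m

x = 1.01 m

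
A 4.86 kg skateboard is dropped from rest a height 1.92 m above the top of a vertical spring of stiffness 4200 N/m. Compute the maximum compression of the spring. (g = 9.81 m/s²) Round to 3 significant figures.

Measuring PE from the top of the relaxed spring, at max compression the skateboard has dropped H + x with zero KE, so:
mg(H + x) = ½kx²
½(4200)x² − (4.86)(9.81)x − (4.86)(9.81)(1.92) = 0
2100x² − 47.68x − 91.54 = 0
x = [47.68 + √(2273 + 768928)]/(2 × 2100) = 0.2204 m

x = 0.220 m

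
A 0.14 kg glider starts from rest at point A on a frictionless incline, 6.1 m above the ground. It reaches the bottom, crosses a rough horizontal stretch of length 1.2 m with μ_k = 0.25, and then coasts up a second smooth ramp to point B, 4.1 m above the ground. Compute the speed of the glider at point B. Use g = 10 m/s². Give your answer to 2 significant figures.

v = 5.8 m/s

Energy at A: mgh₁ = (0.14)(10)(6.1) = 8.5400 J
Friction loss: W_f = μ_k mg d = 0.4200 J
At B: ½mv² + mgh₂ = mgh₁ − W_f
½mv² = 8.5400 − 0.4200 − 5.7400 = 2.3800 J
v = √(2 × 2.3800/0.14) = 5.831 m/s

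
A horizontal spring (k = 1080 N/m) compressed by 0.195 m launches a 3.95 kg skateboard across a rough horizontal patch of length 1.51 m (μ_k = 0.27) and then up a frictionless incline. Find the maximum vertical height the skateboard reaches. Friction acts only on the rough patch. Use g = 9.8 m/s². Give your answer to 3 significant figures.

Spring energy: E₀ = ½kx² = ½(1080)(0.195)² = 20.534 J
Friction: W_f = μ_k mg d = (0.27)(3.95)(9.8)(1.51) = 15.78 J
Energy at base of ramp: E = 20.534 − 15.78 = 4.7514 J
At max height all remaining energy is PE: mgh = E ⇒ h = E/(mg) = 4.7514/(3.95 × 9.8) = 0.1227 m

h = 0.123 m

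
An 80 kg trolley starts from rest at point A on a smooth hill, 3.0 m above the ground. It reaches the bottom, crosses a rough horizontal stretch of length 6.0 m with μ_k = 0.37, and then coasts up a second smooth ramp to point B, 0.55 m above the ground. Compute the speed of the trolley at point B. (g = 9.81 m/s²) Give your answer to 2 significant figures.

v = 2.1 m/s

Energy at A: mgh₁ = (80)(9.81)(3.0) = 2354.4 J
Friction loss: W_f = μ_k mg d = 1742 J
At B: ½mv² + mgh₂ = mgh₁ − W_f
½mv² = 2354.4 − 1742 − 431.64 = 180.50 J
v = √(2 × 180.50/80) = 2.124 m/s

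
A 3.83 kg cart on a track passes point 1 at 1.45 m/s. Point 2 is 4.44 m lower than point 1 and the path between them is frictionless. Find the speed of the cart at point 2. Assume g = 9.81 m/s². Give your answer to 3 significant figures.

By conservation of mechanical energy, ½mv₀² + mgh = ½mv²
The mass cancels from both sides.
v² = v₀² + 2gh = (1.45)² + 2(9.81)(4.44) = 89.215
v = √89.215 = 9.445 m/s

v = 9.45 m/s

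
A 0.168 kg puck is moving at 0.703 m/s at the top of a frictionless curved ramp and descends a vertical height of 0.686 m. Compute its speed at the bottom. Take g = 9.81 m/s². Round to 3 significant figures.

By conservation of mechanical energy, ½mv₀² + mgh = ½mv²
v² = v₀² + 2gh = (0.703)² + 2(9.81)(0.686) = 13.954
v = √13.954 = 3.735 m/s

v = 3.74 m/s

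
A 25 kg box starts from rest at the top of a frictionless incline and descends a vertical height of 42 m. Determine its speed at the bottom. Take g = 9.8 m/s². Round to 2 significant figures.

Mechanical energy is conserved (no friction): mgh = ½mv²
v = √(2gh) = √(2 × 9.8 × 42) = √823.20 = 28.69 m/s

v = 29 m/s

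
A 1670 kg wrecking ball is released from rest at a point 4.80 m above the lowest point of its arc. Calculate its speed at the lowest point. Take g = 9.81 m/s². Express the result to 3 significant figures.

Energy conservation between the two points: mgh = ½mv²
v = √(2gh) = √(2 × 9.81 × 4.80) = √94.176 = 9.704 m/s

v = 9.70 m/s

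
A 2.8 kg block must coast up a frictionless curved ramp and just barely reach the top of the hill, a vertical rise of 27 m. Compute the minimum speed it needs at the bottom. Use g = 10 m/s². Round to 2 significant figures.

At the top it is momentarily at rest, so all KE converts to PE: ½mv² = mgh
v = √(2gh) = √(2 × 10 × 27) = 23.24 m/s

v = 23 m/s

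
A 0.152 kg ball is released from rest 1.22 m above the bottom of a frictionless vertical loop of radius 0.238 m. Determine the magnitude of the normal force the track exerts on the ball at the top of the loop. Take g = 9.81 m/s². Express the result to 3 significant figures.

N = 7.83 N

Energy from release to top (height 2r): mgh = ½mv_top² + mg(2r)
v_top² = 2g(h − 2r) = 2(9.81)(1.22 − 0.4760) = 14.597 m²/s²
At the top, both N and weight point toward the centre: N + mg = mv_top²/r
N = m(v_top²/r − g) = 0.152(14.597/0.238 − 9.81) = 7.832 N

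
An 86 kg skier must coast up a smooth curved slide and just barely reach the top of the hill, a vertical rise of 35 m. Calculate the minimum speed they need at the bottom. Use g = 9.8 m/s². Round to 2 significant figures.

At the top they are momentarily at rest, so all KE converts to PE: ½mv² = mgh
v = √(2gh) = √(2 × 9.8 × 35) = 26.19 m/s

v = 26 m/s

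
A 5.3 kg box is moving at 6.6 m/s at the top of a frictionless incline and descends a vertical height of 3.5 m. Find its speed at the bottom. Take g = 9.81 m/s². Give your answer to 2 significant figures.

Equating total energy at the two states: ½mv₀² + mgh = ½mv²
v² = v₀² + 2gh = (6.6)² + 2(9.81)(3.5) = 112.23
v = √112.23 = 10.59 m/s

v = 11 m/s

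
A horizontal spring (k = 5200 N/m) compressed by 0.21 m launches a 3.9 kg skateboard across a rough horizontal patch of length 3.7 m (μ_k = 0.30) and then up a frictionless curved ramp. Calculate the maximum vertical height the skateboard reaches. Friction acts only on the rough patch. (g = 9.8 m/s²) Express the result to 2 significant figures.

Spring energy: E₀ = ½kx² = ½(5200)(0.21)² = 114.66 J
Friction: W_f = μ_k mg d = (0.30)(3.9)(9.8)(3.7) = 42.42 J
Energy at base of ramp: E = 114.66 − 42.42 = 72.236 J
At max height all remaining energy is PE: mgh = E ⇒ h = E/(mg) = 72.236/(3.9 × 9.8) = 1.890 m

h = 1.9 m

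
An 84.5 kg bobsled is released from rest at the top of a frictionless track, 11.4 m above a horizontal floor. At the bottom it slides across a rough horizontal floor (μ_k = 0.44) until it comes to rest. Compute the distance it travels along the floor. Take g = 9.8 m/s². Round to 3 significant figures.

Applying the work–energy principle:
At rest all PE has been dissipated by friction: mgh = μ_k m g d
d = h/μ_k = 11.4/0.44 = 25.91 m

d = 25.9 m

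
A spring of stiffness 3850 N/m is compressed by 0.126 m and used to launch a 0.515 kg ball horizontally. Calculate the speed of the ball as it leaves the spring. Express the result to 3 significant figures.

v = 10.9 m/s

Spring PE converts entirely to kinetic energy: ½kx² = ½mv²
v = x√(k/m) = 0.126 × √(3850/0.515) = 10.89 m/s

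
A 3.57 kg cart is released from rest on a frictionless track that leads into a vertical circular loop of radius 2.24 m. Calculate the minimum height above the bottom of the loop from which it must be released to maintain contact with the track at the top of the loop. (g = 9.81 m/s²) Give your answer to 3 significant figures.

h = 5.60 m

At the top, for minimum speed gravity alone supplies the centripetal force: mg = mv_top²/r ⇒ v_top² = gr = 21.97 m²/s²
Energy conservation from release height h to the top (height 2r): mgh = ½mv_top² + mg(2r)
h = v_top²/(2g) + 2r = r/2 + 2r = 5r/2 = 5.600 m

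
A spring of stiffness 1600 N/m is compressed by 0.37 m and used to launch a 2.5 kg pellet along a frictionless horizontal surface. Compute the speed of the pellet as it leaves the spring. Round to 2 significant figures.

Spring PE converts entirely to kinetic energy: ½kx² = ½mv²
v = x√(k/m) = 0.37 × √(1600/2.5) = 9.360 m/s

v = 9.4 m/s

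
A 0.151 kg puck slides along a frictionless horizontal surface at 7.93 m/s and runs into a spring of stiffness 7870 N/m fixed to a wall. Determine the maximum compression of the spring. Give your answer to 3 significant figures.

Conservation of energy between contact and max compression: ½mv² = ½kx²
x = v√(m/k) = 7.93 × √(0.151/7870) = 0.03474 m

x = 0.0347 m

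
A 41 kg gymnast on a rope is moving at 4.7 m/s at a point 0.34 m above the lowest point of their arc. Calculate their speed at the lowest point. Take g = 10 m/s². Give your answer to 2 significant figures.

v = 5.4 m/s

Energy conservation between the two points: ½mv₀² + mgh = ½mv²
The mass cancels from both sides.
v² = v₀² + 2gh = (4.7)² + 2(10)(0.34) = 28.890
v = √28.890 = 5.375 m/s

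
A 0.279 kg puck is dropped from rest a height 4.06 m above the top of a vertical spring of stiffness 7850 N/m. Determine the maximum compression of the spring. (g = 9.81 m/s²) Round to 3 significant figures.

Take the reference level at the top of the uncompressed spring. At max compression the puck has fallen H + x and is momentarily at rest:
mg(H + x) = ½kx²
½(7850)x² − (0.279)(9.81)x − (0.279)(9.81)(4.06) = 0
3925x² − 2.737x − 11.11 = 0
x = [2.737 + √(7.491 + 174461)]/(2 × 3925) = 0.05356 m

x = 0.0536 m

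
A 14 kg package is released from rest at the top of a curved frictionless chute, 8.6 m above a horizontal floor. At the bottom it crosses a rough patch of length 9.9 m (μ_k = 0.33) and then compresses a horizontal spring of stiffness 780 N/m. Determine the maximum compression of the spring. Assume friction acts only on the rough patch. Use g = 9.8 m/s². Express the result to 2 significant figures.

x = 1.4 m

Initial energy: E₁ = mgh = (14)(9.8)(8.6) = 1179.9 J
Friction removes W_f = μ_k mg d = (0.33)(14)(9.8)(9.9) = 448.2 J
Energy reaching the spring: E = 1179.9 − 448.2 = 731.69 J
At max compression ½kx² = E ⇒ x = √(2E/k) = √(2 × 731.69/780) = 1.370 m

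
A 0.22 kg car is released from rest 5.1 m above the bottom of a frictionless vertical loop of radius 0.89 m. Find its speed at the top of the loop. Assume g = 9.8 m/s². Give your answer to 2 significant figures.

v = 8.1 m/s

Energy conservation: mgh = ½mv_top² + mg(2r)
v_top² = 2g(h − 2r) = 2(9.8)(5.1 − 1.780) = 65.07
v_top = 8.067 m/s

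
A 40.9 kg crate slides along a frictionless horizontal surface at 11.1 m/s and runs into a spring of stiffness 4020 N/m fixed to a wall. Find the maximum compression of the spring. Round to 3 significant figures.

x = 1.12 m

All KE is stored as spring PE at maximum compression: ½mv² = ½kx²
x = v√(m/k) = 11.1 × √(40.9/4020) = 1.120 m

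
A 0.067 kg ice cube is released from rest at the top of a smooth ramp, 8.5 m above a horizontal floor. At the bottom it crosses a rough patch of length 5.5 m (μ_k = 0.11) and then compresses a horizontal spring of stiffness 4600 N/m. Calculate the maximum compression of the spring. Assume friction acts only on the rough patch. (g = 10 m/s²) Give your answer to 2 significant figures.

x = 0.048 m

Initial energy: E₁ = mgh = (0.067)(10)(8.5) = 5.6950 J
Friction removes W_f = μ_k mg d = (0.11)(0.067)(10)(5.5) = 0.4053 J
Energy reaching the spring: E = 5.6950 − 0.4053 = 5.2896 J
At max compression ½kx² = E ⇒ x = √(2E/k) = √(2 × 5.2896/4600) = 0.04796 m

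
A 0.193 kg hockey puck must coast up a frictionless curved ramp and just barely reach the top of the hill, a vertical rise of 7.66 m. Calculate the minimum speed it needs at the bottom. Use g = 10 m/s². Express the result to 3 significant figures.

v = 12.4 m/s

At the top it is momentarily at rest, so all KE converts to PE: ½mv² = mgh
v = √(2gh) = √(2 × 10 × 7.66) = 12.38 m/s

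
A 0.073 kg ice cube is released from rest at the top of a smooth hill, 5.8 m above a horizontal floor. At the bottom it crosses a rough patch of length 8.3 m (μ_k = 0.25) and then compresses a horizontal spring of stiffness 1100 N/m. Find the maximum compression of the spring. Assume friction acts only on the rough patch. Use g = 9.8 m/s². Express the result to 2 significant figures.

x = 0.070 m

Initial energy: E₁ = mgh = (0.073)(9.8)(5.8) = 4.1493 J
Friction removes W_f = μ_k mg d = (0.25)(0.073)(9.8)(8.3) = 1.484 J
Energy reaching the spring: E = 4.1493 − 1.484 = 2.6649 J
At max compression ½kx² = E ⇒ x = √(2E/k) = √(2 × 2.6649/1100) = 0.06961 m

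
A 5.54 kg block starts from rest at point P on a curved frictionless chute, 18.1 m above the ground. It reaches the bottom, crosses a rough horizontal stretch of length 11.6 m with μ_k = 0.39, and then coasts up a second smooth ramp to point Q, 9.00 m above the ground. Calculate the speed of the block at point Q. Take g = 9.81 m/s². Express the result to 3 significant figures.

v = 9.48 m/s

Energy at P: mgh₁ = (5.54)(9.81)(18.1) = 983.69 J
Friction loss: W_f = μ_k mg d = 245.9 J
At Q: ½mv² + mgh₂ = mgh₁ − W_f
½mv² = 983.69 − 245.9 − 489.13 = 248.69 J
v = √(2 × 248.69/5.54) = 9.475 m/s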